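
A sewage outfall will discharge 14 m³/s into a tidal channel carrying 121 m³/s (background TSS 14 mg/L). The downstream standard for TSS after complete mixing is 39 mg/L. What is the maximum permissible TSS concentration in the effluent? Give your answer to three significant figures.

At the limit, (Qr·Cr + Qe·Cₑ)/(Qr + Qe) = 39:
Cₑ = (135.0·39 − 121.0·14.00) / 14.00 = 255.1 mg/L.

255 mg/L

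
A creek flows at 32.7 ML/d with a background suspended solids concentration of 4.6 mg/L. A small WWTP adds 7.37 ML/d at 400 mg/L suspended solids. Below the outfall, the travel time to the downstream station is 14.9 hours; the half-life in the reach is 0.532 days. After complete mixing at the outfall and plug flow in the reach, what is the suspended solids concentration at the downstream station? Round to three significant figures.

Mass balance: C = (32.70·4.600 + 7.370·400.0) / 40.07 = 3098/40.07 = 77.33 mg/L.
Half-life 0.532 d → k = ln 2 / 0.532 = 1.303 d⁻¹.
First-order decay: C = 77.33·exp(−k·t) = 77.33·0.4454 = 34.44 mg/L.

34.4 mg/L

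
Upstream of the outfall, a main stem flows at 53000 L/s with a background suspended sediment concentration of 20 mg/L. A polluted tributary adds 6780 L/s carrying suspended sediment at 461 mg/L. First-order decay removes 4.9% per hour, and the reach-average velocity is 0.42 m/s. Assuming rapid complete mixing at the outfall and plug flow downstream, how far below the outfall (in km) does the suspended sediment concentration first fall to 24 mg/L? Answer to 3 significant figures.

After mixing, C = (53000·20.00 + 6780·461.0) / 59780 = 4186000/59780 = 70.02 mg/L.
4.9%/h lost → k = −ln(1 − 0.049) = 0.05024 h⁻¹.
Set 70.02·exp(−k·t) = 24 → t = ln(70.02/24)/k = 76720 s = 21.31 h.
Distance = v·t = 0.42·76720 = 32220 m = 32.22 km.

32.2 km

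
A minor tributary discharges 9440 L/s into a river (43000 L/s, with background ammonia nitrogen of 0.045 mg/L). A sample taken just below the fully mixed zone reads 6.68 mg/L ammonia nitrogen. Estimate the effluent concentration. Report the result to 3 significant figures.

Mass balance: 43000·0.04500 + 9440·Cₑ = 52440·6.680
→ Cₑ = (52440·6.680 − 43000·0.04500) / 9440 = 36.90 mg/L.

36.9 mg/L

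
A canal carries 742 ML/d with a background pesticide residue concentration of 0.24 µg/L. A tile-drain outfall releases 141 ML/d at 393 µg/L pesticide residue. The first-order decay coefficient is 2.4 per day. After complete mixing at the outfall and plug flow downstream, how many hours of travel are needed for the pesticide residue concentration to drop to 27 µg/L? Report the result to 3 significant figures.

Mass balance: C = (742.0·0.2400 + 141.0·393.0) / 883.0 = 55590/883.0 = 62.96 µg/L.
62.96·exp(−k·t) = 27 → t = ln(62.96/27)/k = 30480 s = 8.466 h.

8.47 h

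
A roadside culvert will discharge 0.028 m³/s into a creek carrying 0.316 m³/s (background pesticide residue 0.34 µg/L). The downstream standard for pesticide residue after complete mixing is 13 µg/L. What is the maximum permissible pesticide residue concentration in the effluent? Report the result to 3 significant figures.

156 µg/L

At the limit, (Qr·Cr + Qe·Cₑ)/(Qr + Qe) = 13:
Cₑ = (0.3440·13 − 0.3160·0.3400) / 0.02800 = 155.9 µg/L.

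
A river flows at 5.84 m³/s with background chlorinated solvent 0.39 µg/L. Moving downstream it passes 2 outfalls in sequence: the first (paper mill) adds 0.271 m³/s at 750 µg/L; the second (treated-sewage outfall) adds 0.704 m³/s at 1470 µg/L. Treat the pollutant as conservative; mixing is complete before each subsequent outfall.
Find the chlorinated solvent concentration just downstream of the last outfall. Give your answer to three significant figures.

182 µg/L

After outfall 1: Q = 5.840 + 0.2710 = 6.111 m³/s; C = (5.840·0.3900 + 0.2710·750.0)/6.111 = 33.63 µg/L.
After outfall 2: Q = 6.111 + 0.7040 = 6.815 m³/s; C = (6.111·33.63 + 0.7040·1470)/6.815 = 182.0 µg/L.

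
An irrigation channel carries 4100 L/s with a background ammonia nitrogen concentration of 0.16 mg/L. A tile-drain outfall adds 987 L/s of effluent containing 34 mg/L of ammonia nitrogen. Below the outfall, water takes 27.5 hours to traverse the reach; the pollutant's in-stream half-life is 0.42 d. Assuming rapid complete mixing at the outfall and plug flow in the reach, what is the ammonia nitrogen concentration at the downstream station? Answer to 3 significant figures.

1.02 mg/L

Mass balance: C = (4100·0.1600 + 987.0·34.00) / 5087 = 34210/5087 = 6.726 mg/L.
Half-life 0.42 d → k = ln 2 / 0.42 = 1.650 d⁻¹.
Applying C = C₀e^(−kt): 6.726 × 0.1509 = 1.015 mg/L.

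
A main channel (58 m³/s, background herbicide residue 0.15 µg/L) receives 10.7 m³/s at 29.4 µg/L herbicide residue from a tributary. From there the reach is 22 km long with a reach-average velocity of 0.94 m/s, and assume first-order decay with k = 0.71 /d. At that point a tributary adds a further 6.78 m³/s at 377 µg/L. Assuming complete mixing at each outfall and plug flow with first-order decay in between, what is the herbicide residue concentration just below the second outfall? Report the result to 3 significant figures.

Mixed concentration C = ΣQC/ΣQ = (58.00·0.1500 + 10.70·29.40) / 68.70 = 323.3/68.70 = 4.706 µg/L; combined flow 68.70 m³/s.
Travel time t = 22·1000 / 0.94 = 23400 s = 6.501 h.
After decay, C = 4.706 × e^(−kt) = 4.706 × 0.8250 = 3.882 µg/L.
Second outfall: C = (68.70·3.882 + 6.780·377.0)/75.48 = 37.40 µg/L.

37.4 µg/L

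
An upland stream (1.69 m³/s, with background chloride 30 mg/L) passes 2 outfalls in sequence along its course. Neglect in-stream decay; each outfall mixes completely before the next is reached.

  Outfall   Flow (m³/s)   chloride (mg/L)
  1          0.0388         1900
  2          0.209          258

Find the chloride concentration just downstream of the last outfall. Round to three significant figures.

92.0 mg/L

Below outfall 1: Q → 1.729 m³/s, C = (1.690·30.00 + 0.03880·1900)/1.729 = 71.97 mg/L.
Below outfall 2: Q → 1.938 m³/s, C = (1.729·71.97 + 0.2090·258.0)/1.938 = 92.03 mg/L.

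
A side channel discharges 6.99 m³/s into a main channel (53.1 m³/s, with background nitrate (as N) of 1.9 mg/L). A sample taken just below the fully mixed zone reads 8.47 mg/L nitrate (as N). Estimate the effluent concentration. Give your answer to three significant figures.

58.4 mg/L

Mass balance: 53.10·1.900 + 6.990·Cₑ = 60.09·8.470
→ Cₑ = (60.09·8.470 − 53.10·1.900) / 6.990 = 58.38 mg/L.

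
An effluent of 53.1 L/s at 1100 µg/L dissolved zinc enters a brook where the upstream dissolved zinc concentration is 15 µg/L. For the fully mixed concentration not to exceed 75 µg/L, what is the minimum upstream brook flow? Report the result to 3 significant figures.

907 L/s

Set C_mix = 75: (Q·15.00 + 53.10·1100) / (Q + 53.10) = 75
→ Q = 53.10·(1100 − 75)/(75 − 15.00) = 907.1 L/s.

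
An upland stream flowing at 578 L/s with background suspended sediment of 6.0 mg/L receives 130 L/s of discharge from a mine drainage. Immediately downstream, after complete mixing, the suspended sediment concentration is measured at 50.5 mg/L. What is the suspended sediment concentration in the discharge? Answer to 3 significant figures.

Mass balance: 578.0·6.000 + 130.0·Cₑ = 708.0·50.50
→ Cₑ = (708.0·50.50 − 578.0·6.000) / 130.0 = 248.4 mg/L.

248 mg/L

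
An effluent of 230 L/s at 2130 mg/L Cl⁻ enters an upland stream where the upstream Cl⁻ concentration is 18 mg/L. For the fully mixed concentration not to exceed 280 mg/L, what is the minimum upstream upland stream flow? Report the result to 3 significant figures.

Set C_mix = 280: (Q·18.00 + 230.0·2130) / (Q + 230.0) = 280
→ Q = 230.0·(2130 − 280)/(280 − 18.00) = 1624 L/s.

1620 L/s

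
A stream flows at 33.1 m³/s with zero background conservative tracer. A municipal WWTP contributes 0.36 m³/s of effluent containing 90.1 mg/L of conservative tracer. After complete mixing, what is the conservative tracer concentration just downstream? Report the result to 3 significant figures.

Conservation of mass: C = (33.10·0 + 0.3600·90.10) / 33.46 = 32.44/33.46 = 0.9694 mg/L.

0.969 mg/L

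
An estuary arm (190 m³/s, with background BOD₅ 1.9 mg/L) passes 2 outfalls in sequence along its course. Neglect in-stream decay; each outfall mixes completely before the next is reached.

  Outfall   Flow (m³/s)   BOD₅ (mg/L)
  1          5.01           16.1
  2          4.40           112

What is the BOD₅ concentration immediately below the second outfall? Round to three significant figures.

After outfall 1: Q = 190.0 + 5.010 = 195.0 m³/s; C = (190.0·1.900 + 5.010·16.10)/195.0 = 2.265 mg/L.
After outfall 2: Q = 195.0 + 4.400 = 199.4 m³/s; C = (195.0·2.265 + 4.400·112.0)/199.4 = 4.686 mg/L.

4.69 mg/L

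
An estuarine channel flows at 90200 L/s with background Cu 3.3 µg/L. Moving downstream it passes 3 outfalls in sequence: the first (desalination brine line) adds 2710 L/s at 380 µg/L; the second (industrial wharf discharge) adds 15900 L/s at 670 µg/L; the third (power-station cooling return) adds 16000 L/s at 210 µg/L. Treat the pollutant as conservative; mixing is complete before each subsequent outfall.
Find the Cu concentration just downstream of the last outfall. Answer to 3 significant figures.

123 µg/L

After outfall 1: Q = 90200 + 2710 = 92910 L/s; C = (90200·3.300 + 2710·380.0)/92910 = 14.29 µg/L.
After outfall 2: Q = 92910 + 15900 = 108800 L/s; C = (92910·14.29 + 15900·670.0)/108800 = 110.1 µg/L.
After outfall 3: Q = 108800 + 16000 = 124800 L/s; C = (108800·110.1 + 16000·210.0)/124800 = 122.9 µg/L.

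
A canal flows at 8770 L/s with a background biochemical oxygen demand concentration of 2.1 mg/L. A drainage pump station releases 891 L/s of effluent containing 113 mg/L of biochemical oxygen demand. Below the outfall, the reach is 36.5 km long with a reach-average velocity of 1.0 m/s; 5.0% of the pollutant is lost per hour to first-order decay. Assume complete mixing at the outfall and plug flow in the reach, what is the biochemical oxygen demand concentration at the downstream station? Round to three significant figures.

7.33 mg/L

Flow-weighted average: C = (8770·2.100 + 891.0·113.0) / 9661 = 119100/9661 = 12.33 mg/L.
Travel time t = 36.5·1000 / 1.0 = 36500 s = 10.14 h.
5.0%/h lost → k = −ln(1 − 0.05) = 0.05129 h⁻¹.
Applying C = C₀e^(−kt): 12.33 × 0.5945 = 7.329 mg/L.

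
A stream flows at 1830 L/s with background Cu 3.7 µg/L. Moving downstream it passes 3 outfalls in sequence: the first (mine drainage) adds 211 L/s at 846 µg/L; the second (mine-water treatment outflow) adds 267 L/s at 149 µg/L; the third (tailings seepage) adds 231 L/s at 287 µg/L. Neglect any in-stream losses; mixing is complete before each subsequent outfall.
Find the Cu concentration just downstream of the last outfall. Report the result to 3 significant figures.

115 µg/L

Outfall 1: combined Q = 2041 L/s; C = (1830·3.700 + 211.0·846.0)/2041 = 90.78 µg/L.
Outfall 2: combined Q = 2308 L/s; C = (2041·90.78 + 267.0·149.0)/2308 = 97.51 µg/L.
Outfall 3: combined Q = 2539 L/s; C = (2308·97.51 + 231.0·287.0)/2539 = 114.8 µg/L.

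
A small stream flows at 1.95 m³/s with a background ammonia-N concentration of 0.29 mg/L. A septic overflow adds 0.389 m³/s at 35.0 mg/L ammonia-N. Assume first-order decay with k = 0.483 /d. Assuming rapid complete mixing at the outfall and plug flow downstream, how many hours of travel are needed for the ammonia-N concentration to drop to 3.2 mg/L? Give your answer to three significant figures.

Conservation of mass: C = (1.950·0.2900 + 0.3890·35.00) / 2.339 = 14.18/2.339 = 6.063 mg/L.
6.063·exp(−k·t) = 3.2 → t = ln(6.063/3.2)/k = 114300 s = 31.75 h.

31.8 h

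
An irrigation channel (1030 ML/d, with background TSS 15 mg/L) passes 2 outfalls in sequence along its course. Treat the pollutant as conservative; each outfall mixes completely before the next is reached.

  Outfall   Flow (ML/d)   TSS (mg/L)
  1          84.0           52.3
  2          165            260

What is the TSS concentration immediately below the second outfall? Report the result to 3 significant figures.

Below outfall 1: Q → 1114 ML/d, C = (1030·15.00 + 84.00·52.30)/1114 = 17.81 mg/L.
Below outfall 2: Q → 1279 ML/d, C = (1114·17.81 + 165.0·260.0)/1279 = 49.06 mg/L.

49.1 mg/L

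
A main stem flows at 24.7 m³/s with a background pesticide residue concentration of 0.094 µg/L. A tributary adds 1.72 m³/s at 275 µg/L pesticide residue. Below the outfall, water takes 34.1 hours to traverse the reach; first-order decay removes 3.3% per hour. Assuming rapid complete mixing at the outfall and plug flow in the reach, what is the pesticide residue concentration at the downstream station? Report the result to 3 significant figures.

5.73 µg/L

Mass balance: C = (24.70·0.09400 + 1.720·275.0) / 26.42 = 475.3/26.42 = 17.99 µg/L.
3.3%/h lost → k = −ln(1 − 0.033) = 0.03356 h⁻¹.
Decay over the reach: 17.99·exp(−kt) = 17.99·0.3185 = 5.729 µg/L.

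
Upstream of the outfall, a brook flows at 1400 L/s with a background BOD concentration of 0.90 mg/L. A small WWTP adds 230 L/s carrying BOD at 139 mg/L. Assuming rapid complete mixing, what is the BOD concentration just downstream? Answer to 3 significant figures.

20.4 mg/L

Conservation of mass: C = (1400·0.9000 + 230.0·139.0) / 1630 = 33230/1630 = 20.39 mg/L.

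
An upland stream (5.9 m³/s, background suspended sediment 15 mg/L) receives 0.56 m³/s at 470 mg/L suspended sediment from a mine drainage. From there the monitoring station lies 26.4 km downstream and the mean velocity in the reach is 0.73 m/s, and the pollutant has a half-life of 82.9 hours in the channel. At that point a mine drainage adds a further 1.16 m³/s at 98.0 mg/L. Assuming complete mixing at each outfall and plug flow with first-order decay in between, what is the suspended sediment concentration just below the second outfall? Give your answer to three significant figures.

After mixing, C = (5.900·15.00 + 0.5600·470.0) / 6.460 = 351.7/6.460 = 54.44 mg/L; combined flow 6.460 m³/s.
Travel time t = 26.4·1000 / 0.73 = 36160 s = 10.05 h.
Half-life 82.9 h → k = ln 2 / 82.9 = 0.008361 h⁻¹ = 0.2007 d⁻¹.
First-order decay: C = 54.44·exp(−k·t) = 54.44·0.9194 = 50.06 mg/L.
At the second outfall, C = (6.460·50.06 + 1.160·98.00) / (6.460 + 1.160) = 57.36 mg/L.

57.4 mg/L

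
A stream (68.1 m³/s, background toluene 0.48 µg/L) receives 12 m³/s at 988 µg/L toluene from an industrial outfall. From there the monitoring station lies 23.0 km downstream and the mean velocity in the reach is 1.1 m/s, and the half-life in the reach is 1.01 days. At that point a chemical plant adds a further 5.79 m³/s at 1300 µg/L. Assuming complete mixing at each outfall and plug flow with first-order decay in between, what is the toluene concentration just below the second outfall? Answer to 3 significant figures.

205 µg/L

Conservation of mass: C = (68.10·0.4800 + 12.00·988.0) / 80.10 = 11890/80.10 = 148.4 µg/L; combined flow 80.10 m³/s.
Travel time t = 23.0·1000 / 1.1 = 20910 s = 5.808 h.
Half-life 1.01 d → k = ln 2 / 1.01 = 0.6863 d⁻¹.
Decay over the reach: 148.4·exp(−kt) = 148.4·0.8470 = 125.7 µg/L.
Second outfall: C = (80.10·125.7 + 5.790·1300)/85.89 = 204.9 µg/L.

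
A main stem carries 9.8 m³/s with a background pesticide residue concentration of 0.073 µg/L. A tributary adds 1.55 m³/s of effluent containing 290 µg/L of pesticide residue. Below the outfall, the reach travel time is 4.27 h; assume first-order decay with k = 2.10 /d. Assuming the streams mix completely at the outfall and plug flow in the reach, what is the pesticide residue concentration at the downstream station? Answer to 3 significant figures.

Mass balance: C = (9.800·0.07300 + 1.550·290.0) / 11.35 = 450.2/11.35 = 39.67 µg/L.
First-order decay: C = 39.67·exp(−k·t) = 39.67·0.6882 = 27.30 µg/L.

27.3 µg/L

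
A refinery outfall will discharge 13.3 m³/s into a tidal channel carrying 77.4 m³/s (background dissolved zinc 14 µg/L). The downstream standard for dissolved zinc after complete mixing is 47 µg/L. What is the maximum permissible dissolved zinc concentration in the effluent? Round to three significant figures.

239 µg/L

At the limit, (Qr·Cr + Qe·Cₑ)/(Qr + Qe) = 47:
Cₑ = (90.70·47 − 77.40·14.00) / 13.30 = 239.0 µg/L.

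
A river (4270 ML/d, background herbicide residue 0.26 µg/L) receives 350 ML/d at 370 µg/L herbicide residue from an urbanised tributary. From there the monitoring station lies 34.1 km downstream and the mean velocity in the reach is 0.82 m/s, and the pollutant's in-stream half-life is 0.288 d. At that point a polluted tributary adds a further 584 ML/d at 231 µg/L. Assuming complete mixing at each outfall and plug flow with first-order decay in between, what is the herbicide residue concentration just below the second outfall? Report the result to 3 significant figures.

Flow-weighted average: C = (4270·0.2600 + 350.0·370.0) / 4620 = 130600/4620 = 28.27 µg/L; combined flow 4620 ML/d.
Travel time t = 34.1·1000 / 0.82 = 41590 s = 11.55 h.
Half-life 0.288 d → k = ln 2 / 0.288 = 2.407 d⁻¹.
First-order decay: C = 28.27·exp(−k·t) = 28.27·0.3140 = 8.877 µg/L.
At the second outfall, C = (4620·8.877 + 584.0·231.0) / (4620 + 584.0) = 33.80 µg/L.

33.8 µg/L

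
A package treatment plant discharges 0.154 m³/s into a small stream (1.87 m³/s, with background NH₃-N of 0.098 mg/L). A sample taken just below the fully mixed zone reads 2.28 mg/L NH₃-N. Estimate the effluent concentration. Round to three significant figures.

Mass balance: 1.870·0.09800 + 0.1540·Cₑ = 2.024·2.280
→ Cₑ = (2.024·2.280 − 1.870·0.09800) / 0.1540 = 28.78 mg/L.

28.8 mg/L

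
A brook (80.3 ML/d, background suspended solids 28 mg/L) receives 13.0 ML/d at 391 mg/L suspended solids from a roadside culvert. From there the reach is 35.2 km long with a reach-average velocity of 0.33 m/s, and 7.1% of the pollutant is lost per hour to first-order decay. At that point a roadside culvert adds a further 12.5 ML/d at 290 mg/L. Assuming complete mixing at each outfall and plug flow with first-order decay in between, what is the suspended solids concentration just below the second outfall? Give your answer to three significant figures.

42.1 mg/L

Mixed concentration C = ΣQC/ΣQ = (80.30·28.00 + 13.00·391.0) / 93.30 = 7331/93.30 = 78.58 mg/L; combined flow 93.30 ML/d.
Travel time t = 35.2·1000 / 0.33 = 106700 s = 29.63 h.
7.1%/h lost → k = −ln(1 − 0.071) = 0.07365 h⁻¹.
Applying C = C₀e^(−kt): 78.58 × 0.1128 = 8.864 mg/L.
Second outfall: C = (93.30·8.864 + 12.50·290.0)/105.8 = 42.08 mg/L.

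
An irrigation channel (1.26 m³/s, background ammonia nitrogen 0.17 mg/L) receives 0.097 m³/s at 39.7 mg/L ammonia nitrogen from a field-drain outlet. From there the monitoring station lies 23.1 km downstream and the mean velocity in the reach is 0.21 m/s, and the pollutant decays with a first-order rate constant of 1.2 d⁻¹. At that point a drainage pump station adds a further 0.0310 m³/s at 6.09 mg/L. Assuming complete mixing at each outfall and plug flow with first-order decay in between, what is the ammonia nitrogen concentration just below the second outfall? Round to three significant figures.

Conservation of mass: C = (1.260·0.1700 + 0.09700·39.70) / 1.357 = 4.065/1.357 = 2.996 mg/L; combined flow 1.357 m³/s.
Travel time t = 23.1·1000 / 0.21 = 110000 s = 30.56 h.
Decay over the reach: 2.996·exp(−kt) = 2.996·0.2170 = 0.6501 mg/L.
At the second outfall, C = (1.357·0.6501 + 0.03100·6.090) / (1.357 + 0.03100) = 0.7716 mg/L.

0.772 mg/L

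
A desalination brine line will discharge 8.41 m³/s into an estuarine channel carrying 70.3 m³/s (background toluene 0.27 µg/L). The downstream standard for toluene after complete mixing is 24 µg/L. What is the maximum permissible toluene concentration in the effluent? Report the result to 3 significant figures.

222 µg/L

At the limit, (Qr·Cr + Qe·Cₑ)/(Qr + Qe) = 24:
Cₑ = (78.71·24 − 70.30·0.2700) / 8.410 = 222.4 µg/L.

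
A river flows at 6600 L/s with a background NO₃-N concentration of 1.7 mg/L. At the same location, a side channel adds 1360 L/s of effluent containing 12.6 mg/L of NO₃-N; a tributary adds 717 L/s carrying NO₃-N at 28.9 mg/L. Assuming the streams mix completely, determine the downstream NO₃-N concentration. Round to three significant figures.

5.66 mg/L

Conservation of mass: C = (6600·1.700 + 1360·12.60 + 717.0·28.90) / 8677 = 49080/8677 = 5.656 mg/L.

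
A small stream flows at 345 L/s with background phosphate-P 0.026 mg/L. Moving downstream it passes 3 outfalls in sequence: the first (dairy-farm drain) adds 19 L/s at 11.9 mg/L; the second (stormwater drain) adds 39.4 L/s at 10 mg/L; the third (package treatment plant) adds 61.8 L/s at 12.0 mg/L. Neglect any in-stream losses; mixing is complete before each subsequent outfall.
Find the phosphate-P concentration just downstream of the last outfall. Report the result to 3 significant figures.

Below outfall 1: Q → 364.0 L/s, C = (345.0·0.02600 + 19.00·11.90)/364.0 = 0.6458 mg/L.
Below outfall 2: Q → 403.4 L/s, C = (364.0·0.6458 + 39.40·10.00)/403.4 = 1.559 mg/L.
Below outfall 3: Q → 465.2 L/s, C = (403.4·1.559 + 61.80·12.00)/465.2 = 2.946 mg/L.

2.95 mg/L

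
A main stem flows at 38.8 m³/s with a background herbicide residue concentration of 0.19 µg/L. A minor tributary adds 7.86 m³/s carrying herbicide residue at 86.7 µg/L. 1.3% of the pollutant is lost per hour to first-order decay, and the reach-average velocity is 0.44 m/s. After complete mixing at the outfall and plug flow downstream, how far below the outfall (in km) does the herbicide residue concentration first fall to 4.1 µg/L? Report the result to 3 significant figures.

After mixing, C = (38.80·0.1900 + 7.860·86.70) / 46.66 = 688.8/46.66 = 14.76 µg/L.
1.3%/h lost → k = −ln(1 − 0.013) = 0.01309 h⁻¹.
Set 14.76·exp(−k·t) = 4.1 → t = ln(14.76/4.1)/k = 352500 s = 97.91 h.
Distance = v·t = 0.44·352500 = 155100 m = 155.1 km.

155 km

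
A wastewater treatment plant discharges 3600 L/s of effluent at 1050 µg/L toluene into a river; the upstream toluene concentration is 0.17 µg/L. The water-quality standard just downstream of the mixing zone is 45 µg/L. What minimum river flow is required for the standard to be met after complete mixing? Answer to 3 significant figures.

80700 L/s

Set C_mix = 45: (Q·0.1700 + 3600·1050) / (Q + 3600) = 45
→ Q = 3600·(1050 − 45)/(45 − 0.1700) = 80700 L/s.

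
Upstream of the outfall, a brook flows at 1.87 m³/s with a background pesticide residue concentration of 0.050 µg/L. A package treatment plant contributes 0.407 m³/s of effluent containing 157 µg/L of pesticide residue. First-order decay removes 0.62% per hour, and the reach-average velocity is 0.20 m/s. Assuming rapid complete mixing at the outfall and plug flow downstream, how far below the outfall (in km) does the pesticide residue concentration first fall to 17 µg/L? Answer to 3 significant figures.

Mass balance: C = (1.870·0.05000 + 0.4070·157.0) / 2.277 = 63.99/2.277 = 28.10 µg/L.
0.62%/h lost → k = −ln(1 − 0.0062) = 0.006219 h⁻¹.
Set 28.10·exp(−k·t) = 17 → t = ln(28.10/17)/k = 291000 s = 80.83 h.
Distance = v·t = 0.20·291000 = 58200 m = 58.20 km.

58.2 km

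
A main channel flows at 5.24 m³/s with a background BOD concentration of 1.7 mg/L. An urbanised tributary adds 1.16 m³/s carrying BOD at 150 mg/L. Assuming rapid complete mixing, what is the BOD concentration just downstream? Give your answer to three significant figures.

28.6 mg/L

Mass balance: C = (5.240·1.700 + 1.160·150.0) / 6.400 = 182.9/6.400 = 28.58 mg/L.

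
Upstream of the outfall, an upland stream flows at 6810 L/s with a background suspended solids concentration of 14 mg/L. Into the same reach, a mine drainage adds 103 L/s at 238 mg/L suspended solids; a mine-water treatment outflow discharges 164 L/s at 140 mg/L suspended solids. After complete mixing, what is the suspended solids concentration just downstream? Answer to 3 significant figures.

20.2 mg/L

Flow-weighted average: C = (6810·14.00 + 103.0·238.0 + 164.0·140.0) / 7077 = 142800/7077 = 20.18 mg/L.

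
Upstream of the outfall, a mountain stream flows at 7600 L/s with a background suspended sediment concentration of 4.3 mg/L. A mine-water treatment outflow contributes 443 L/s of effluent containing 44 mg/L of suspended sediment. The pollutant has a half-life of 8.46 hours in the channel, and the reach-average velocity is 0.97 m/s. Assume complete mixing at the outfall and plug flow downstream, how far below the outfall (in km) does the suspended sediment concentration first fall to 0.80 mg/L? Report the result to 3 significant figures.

Mixed concentration C = ΣQC/ΣQ = (7600·4.300 + 443.0·44.00) / 8043 = 52170/8043 = 6.487 mg/L.
Half-life 8.46 h → k = ln 2 / 8.46 = 0.08193 h⁻¹ = 1.966 d⁻¹.
Set 6.487·exp(−k·t) = 0.80 → t = ln(6.487/0.80)/k = 91960 s = 25.54 h.
Distance = v·t = 0.97·91960 = 89200 m = 89.20 km.

89.2 km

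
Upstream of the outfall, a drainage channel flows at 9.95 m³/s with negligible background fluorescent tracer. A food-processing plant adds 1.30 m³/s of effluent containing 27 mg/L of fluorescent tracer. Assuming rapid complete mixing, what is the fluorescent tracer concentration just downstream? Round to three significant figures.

3.12 mg/L

Conservation of mass: C = (9.950·0 + 1.300·27.00) / 11.25 = 35.10/11.25 = 3.120 mg/L.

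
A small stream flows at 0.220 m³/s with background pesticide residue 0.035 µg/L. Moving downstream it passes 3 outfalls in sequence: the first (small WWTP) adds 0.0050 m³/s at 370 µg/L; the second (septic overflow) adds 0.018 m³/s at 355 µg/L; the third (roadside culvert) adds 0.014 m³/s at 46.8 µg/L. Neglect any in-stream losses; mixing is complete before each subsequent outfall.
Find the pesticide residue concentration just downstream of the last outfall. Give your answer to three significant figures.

Below outfall 1: Q → 0.2250 m³/s, C = (0.2200·0.03500 + 0.005000·370.0)/0.2250 = 8.256 µg/L.
Below outfall 2: Q → 0.2430 m³/s, C = (0.2250·8.256 + 0.01800·355.0)/0.2430 = 33.94 µg/L.
Below outfall 3: Q → 0.2570 m³/s, C = (0.2430·33.94 + 0.01400·46.80)/0.2570 = 34.64 µg/L.

34.6 µg/L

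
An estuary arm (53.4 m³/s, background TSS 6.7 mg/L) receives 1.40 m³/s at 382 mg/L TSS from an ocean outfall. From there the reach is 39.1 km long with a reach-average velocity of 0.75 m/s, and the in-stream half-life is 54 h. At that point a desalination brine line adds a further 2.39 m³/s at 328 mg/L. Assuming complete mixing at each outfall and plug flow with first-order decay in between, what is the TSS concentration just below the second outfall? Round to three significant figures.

26.7 mg/L

Flow-weighted average: C = (53.40·6.700 + 1.400·382.0) / 54.80 = 892.6/54.80 = 16.29 mg/L; combined flow 54.80 m³/s.
Travel time t = 39.1·1000 / 0.75 = 52130 s = 14.48 h.
Half-life 54 h → k = ln 2 / 54 = 0.01284 h⁻¹ = 0.3081 d⁻¹.
Applying C = C₀e^(−kt): 16.29 × 0.8304 = 13.53 mg/L.
Second outfall: C = (54.80·13.53 + 2.390·328.0)/57.19 = 26.67 mg/L.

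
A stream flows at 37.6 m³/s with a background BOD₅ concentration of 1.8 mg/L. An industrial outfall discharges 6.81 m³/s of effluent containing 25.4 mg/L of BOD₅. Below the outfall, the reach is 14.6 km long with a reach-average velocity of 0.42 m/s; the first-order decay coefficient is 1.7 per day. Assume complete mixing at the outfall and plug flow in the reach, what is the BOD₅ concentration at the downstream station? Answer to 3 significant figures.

Flow-weighted average: C = (37.60·1.800 + 6.810·25.40) / 44.41 = 240.7/44.41 = 5.419 mg/L.
Travel time t = 14.6·1000 / 0.42 = 34760 s = 9.656 h.
Applying C = C₀e^(−kt): 5.419 × 0.5046 = 2.734 mg/L.

2.73 mg/L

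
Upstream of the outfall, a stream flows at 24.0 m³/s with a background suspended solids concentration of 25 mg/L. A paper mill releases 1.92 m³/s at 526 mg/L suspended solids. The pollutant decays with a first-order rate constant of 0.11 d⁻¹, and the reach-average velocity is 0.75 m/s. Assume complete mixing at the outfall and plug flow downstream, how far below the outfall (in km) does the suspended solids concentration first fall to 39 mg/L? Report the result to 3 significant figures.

274 km

Mass balance: C = (24.00·25.00 + 1.920·526.0) / 25.92 = 1610/25.92 = 62.11 mg/L.
Set 62.11·exp(−k·t) = 39 → t = ln(62.11/39)/k = 365500 s = 101.5 h.
Distance = v·t = 0.75·365500 = 274100 m = 274.1 km.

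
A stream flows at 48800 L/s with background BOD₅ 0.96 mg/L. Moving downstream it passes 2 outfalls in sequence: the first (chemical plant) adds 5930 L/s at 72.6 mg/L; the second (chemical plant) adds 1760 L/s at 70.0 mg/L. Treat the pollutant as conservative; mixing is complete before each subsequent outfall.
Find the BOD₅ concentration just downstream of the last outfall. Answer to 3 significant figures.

10.6 mg/L

After outfall 1: Q = 48800 + 5930 = 54730 L/s; C = (48800·0.9600 + 5930·72.60)/54730 = 8.722 mg/L.
After outfall 2: Q = 54730 + 1760 = 56490 L/s; C = (54730·8.722 + 1760·70.00)/56490 = 10.63 mg/L.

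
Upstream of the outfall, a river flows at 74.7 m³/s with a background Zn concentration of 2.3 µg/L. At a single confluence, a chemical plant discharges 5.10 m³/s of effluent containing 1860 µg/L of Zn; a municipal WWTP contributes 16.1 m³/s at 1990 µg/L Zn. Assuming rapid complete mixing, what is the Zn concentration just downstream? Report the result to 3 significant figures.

Flow-weighted average: C = (74.70·2.300 + 5.100·1860 + 16.10·1990) / 95.90 = 41700/95.90 = 434.8 µg/L.

435 µg/L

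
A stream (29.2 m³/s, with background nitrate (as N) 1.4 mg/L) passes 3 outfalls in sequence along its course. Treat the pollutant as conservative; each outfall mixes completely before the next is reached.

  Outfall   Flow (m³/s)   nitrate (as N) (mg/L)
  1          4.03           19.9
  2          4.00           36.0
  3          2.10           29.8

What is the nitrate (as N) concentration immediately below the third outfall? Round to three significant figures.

Outfall 1: combined Q = 33.23 m³/s; C = (29.20·1.400 + 4.030·19.90)/33.23 = 3.644 mg/L.
Outfall 2: combined Q = 37.23 m³/s; C = (33.23·3.644 + 4.000·36.00)/37.23 = 7.120 mg/L.
Outfall 3: combined Q = 39.33 m³/s; C = (37.23·7.120 + 2.100·29.80)/39.33 = 8.331 mg/L.

8.33 mg/L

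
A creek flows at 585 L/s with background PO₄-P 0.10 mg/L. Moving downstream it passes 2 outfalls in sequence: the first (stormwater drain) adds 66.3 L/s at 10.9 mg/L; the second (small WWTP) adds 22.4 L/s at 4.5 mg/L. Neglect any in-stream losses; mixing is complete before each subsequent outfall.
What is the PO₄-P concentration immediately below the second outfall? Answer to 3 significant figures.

1.31 mg/L

After outfall 1: Q = 585.0 + 66.30 = 651.3 L/s; C = (585.0·0.1000 + 66.30·10.90)/651.3 = 1.199 mg/L.
After outfall 2: Q = 651.3 + 22.40 = 673.7 L/s; C = (651.3·1.199 + 22.40·4.500)/673.7 = 1.309 mg/L.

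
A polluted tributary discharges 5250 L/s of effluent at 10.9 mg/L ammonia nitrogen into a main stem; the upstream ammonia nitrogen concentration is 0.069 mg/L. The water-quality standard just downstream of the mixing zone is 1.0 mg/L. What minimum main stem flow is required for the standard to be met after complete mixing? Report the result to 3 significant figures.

Set C_mix = 1.0: (Q·0.06900 + 5250·10.90) / (Q + 5250) = 1.0
→ Q = 5250·(10.90 − 1.0)/(1.0 − 0.06900) = 55830 L/s.

55800 L/s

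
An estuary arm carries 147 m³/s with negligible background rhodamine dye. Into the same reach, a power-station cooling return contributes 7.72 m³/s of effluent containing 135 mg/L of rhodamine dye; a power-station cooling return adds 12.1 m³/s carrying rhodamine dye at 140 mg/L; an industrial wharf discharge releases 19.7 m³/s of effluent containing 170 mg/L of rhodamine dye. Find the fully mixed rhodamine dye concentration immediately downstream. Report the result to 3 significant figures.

Conservation of mass: C = (147.0·0 + 7.720·135.0 + 12.10·140.0 + 19.70·170.0) / 186.5 = 6085/186.5 = 32.62 mg/L.

32.6 mg/L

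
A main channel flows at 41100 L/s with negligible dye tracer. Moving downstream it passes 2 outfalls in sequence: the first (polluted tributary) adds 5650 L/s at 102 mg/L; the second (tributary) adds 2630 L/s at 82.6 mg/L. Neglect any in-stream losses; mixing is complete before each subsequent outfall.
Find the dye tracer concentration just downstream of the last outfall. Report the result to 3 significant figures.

Below outfall 1: Q → 46750 L/s, C = (41100·0 + 5650·102.0)/46750 = 12.33 mg/L.
Below outfall 2: Q → 49380 L/s, C = (46750·12.33 + 2630·82.60)/49380 = 16.07 mg/L.

16.1 mg/L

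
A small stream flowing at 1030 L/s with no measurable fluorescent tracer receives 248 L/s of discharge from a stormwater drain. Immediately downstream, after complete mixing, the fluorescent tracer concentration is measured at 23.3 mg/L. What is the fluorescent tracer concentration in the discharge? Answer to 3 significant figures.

Mass balance: 1030·0 + 248.0·Cₑ = 1278·23.30
→ Cₑ = (1278·23.30 − 1030·0) / 248.0 = 120.1 mg/L.

120 mg/L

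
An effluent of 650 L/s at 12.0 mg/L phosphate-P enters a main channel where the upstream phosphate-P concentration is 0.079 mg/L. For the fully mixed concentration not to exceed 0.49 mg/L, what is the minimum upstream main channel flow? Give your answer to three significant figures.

18200 L/s

Set C_mix = 0.49: (Q·0.07900 + 650.0·12.00) / (Q + 650.0) = 0.49
→ Q = 650.0·(12.00 − 0.49)/(0.49 − 0.07900) = 18200 L/s.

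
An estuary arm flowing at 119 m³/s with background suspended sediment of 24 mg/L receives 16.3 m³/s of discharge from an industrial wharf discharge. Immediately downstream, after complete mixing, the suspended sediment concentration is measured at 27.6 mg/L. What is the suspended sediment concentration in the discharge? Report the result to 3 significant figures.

53.9 mg/L

Mass balance: 119.0·24.00 + 16.30·Cₑ = 135.3·27.60
→ Cₑ = (135.3·27.60 − 119.0·24.00) / 16.30 = 53.88 mg/L.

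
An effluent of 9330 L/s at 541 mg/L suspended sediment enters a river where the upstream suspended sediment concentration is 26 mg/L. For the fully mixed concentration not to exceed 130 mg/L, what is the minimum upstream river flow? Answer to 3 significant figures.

36900 L/s

Set C_mix = 130: (Q·26.00 + 9330·541.0) / (Q + 9330) = 130
→ Q = 9330·(541.0 − 130)/(130 − 26.00) = 36870 L/s.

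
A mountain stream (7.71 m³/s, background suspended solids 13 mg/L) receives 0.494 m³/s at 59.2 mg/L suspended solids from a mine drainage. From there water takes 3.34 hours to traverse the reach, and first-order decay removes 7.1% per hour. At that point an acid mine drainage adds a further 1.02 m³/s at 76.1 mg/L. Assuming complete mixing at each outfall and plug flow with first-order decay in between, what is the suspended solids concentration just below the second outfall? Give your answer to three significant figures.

19.4 mg/L

Mixed concentration C = ΣQC/ΣQ = (7.710·13.00 + 0.4940·59.20) / 8.204 = 129.5/8.204 = 15.78 mg/L; combined flow 8.204 m³/s.
7.1%/h lost → k = −ln(1 − 0.071) = 0.07365 h⁻¹.
Decay over the reach: 15.78·exp(−kt) = 15.78·0.7819 = 12.34 mg/L.
At the second outfall, C = (8.204·12.34 + 1.020·76.10) / (8.204 + 1.020) = 19.39 mg/L.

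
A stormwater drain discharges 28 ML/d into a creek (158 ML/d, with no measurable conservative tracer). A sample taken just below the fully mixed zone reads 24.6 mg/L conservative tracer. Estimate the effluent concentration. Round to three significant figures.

Mass balance: 158.0·0 + 28.00·Cₑ = 186.0·24.60
→ Cₑ = (186.0·24.60 − 158.0·0) / 28.00 = 163.4 mg/L.

163 mg/L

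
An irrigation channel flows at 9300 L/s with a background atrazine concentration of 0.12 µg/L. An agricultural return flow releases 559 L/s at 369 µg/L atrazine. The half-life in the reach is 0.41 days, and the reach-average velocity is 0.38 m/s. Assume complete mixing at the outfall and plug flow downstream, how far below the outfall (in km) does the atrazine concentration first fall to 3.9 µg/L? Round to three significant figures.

Mixed concentration C = ΣQC/ΣQ = (9300·0.1200 + 559.0·369.0) / 9859 = 207400/9859 = 21.04 µg/L.
Half-life 0.41 d → k = ln 2 / 0.41 = 1.691 d⁻¹.
Set 21.04·exp(−k·t) = 3.9 → t = ln(21.04/3.9)/k = 86130 s = 23.92 h.
Distance = v·t = 0.38·86130 = 32730 m = 32.73 km.

32.7 km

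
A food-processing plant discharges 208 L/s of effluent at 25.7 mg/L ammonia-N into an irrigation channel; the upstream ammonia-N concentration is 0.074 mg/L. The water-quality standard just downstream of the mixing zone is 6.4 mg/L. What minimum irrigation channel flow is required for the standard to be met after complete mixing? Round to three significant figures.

Set C_mix = 6.4: (Q·0.07400 + 208.0·25.70) / (Q + 208.0) = 6.4
→ Q = 208.0·(25.70 − 6.4)/(6.4 − 0.07400) = 634.6 L/s.

635 L/s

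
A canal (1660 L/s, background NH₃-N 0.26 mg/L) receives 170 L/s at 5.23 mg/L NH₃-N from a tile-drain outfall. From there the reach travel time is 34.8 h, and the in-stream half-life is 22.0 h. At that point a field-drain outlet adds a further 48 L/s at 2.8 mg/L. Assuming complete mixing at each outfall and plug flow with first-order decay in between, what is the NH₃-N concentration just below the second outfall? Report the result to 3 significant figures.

0.306 mg/L

Flow-weighted average: C = (1660·0.2600 + 170.0·5.230) / 1830 = 1321/1830 = 0.7217 mg/L; combined flow 1830 L/s.
Half-life 22.0 h → k = ln 2 / 22.0 = 0.03151 h⁻¹ = 0.7562 d⁻¹.
Decay over the reach: 0.7217·exp(−kt) = 0.7217·0.3341 = 0.2411 mg/L.
Second outfall: C = (1830·0.2411 + 48.00·2.800)/1878 = 0.3065 mg/L.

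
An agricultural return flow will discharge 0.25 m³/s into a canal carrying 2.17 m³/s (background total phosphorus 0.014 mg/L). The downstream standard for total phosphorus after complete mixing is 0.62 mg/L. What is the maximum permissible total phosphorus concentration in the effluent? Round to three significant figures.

At the limit, (Qr·Cr + Qe·Cₑ)/(Qr + Qe) = 0.62:
Cₑ = (2.420·0.62 − 2.170·0.01400) / 0.2500 = 5.880 mg/L.

5.88 mg/L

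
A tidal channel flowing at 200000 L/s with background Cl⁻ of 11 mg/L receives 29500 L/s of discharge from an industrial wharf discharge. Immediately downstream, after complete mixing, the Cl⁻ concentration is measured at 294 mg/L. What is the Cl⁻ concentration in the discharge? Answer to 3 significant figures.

2210 mg/L

Mass balance: 200000·11.00 + 29500·Cₑ = 229500·294.0
→ Cₑ = (229500·294.0 − 200000·11.00) / 29500 = 2213 mg/L.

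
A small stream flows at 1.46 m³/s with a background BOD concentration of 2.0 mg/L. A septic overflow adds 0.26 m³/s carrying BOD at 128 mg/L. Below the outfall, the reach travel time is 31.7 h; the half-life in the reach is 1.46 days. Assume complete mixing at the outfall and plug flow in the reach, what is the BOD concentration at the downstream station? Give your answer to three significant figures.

11.2 mg/L

Flow-weighted average: C = (1.460·2.000 + 0.2600·128.0) / 1.720 = 36.20/1.720 = 21.05 mg/L.
Half-life 1.46 d → k = ln 2 / 1.46 = 0.4748 d⁻¹.
First-order decay: C = 21.05·exp(−k·t) = 21.05·0.5342 = 11.24 mg/L.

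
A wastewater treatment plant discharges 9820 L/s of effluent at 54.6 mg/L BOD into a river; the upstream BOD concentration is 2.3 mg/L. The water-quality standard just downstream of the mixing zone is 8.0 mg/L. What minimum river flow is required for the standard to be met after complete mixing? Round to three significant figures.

Set C_mix = 8.0: (Q·2.300 + 9820·54.60) / (Q + 9820) = 8.0
→ Q = 9820·(54.60 − 8.0)/(8.0 − 2.300) = 80280 L/s.

80300 L/s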